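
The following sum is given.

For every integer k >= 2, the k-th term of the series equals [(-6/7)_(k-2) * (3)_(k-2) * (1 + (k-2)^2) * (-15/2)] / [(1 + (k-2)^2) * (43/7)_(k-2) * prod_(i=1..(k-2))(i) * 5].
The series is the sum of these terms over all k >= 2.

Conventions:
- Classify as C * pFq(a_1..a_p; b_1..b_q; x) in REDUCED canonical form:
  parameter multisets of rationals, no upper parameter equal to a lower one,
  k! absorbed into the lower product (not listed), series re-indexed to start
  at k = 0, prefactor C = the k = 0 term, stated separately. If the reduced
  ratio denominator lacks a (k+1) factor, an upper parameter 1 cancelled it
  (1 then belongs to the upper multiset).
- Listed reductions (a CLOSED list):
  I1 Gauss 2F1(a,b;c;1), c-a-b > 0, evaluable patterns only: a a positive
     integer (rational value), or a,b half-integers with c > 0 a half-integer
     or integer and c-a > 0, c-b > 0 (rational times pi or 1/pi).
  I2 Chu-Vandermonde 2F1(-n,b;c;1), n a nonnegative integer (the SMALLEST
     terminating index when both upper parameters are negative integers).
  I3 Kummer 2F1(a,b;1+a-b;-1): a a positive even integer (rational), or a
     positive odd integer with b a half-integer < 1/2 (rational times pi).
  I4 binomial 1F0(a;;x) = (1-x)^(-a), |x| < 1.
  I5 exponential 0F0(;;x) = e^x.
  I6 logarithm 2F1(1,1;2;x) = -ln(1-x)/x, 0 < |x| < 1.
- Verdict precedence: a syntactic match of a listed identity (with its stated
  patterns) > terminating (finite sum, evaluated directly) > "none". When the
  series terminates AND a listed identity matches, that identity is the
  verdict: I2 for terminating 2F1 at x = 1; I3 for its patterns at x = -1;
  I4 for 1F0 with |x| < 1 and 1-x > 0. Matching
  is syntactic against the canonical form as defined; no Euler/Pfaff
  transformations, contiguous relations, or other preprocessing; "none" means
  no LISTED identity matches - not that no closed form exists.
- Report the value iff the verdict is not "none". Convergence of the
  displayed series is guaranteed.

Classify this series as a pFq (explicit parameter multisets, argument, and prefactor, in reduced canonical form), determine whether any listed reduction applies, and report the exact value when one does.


Reduced: x = 1, 2F1, upper = {-6/7, 3}, lower = {43/7}, C = -3/2. Verdict: the Gauss summation I1 matches (x = 1: the Gamma ratio telescopes since c-a-b = 4 > 0 and a = 3 in Z>0). Exact value: -2871/3430.

Structural cue: from the first term -3/2: striking the common factor k^2 + 1 reduces the term (C = -3/2).
Term ratio: r(k) = 1 * (k-6/7) (k+3) / [(k+43/7) (k+1)] - rational in k, leading ratio 1; with t_0 = -3/2, classification follows.


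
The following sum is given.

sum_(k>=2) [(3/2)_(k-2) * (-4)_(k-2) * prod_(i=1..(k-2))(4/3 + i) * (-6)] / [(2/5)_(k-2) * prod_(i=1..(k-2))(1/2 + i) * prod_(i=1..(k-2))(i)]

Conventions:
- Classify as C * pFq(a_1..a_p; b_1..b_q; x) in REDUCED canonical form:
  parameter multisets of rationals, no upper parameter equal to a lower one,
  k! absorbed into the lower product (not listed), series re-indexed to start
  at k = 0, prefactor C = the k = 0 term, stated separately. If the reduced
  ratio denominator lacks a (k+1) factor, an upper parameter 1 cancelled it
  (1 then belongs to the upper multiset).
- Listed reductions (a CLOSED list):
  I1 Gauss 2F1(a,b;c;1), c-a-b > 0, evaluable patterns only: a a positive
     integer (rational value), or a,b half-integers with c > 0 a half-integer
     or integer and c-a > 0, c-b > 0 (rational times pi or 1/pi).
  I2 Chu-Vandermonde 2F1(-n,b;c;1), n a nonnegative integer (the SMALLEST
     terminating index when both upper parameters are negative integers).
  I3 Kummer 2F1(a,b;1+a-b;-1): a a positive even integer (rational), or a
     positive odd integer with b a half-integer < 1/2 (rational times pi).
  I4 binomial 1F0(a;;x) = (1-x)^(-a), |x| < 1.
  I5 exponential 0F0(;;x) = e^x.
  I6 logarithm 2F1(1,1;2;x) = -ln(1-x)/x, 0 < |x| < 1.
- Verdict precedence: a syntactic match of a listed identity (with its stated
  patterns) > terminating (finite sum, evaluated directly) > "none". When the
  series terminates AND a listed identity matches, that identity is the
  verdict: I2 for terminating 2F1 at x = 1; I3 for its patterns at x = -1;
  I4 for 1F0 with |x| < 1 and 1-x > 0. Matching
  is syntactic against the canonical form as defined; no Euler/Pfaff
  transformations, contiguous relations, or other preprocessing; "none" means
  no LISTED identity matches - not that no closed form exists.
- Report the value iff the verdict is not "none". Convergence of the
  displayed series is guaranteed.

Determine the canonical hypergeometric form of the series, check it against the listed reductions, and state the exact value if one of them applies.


Prefactor -6, argument 1: 2F1 with upper {-4, 7/3} over lower {2/5}. Verdict: Vandermonde's identity (I2) applies (terminating 2F1 at x = 1 with n = 4, b = 7/3, c = 2/5). Sum: -232/1377.

Structural cue: with t_0 = -6, the parameter 3/2 appears in both the upper and lower lists and cancels.
Adjacent-term ratio: r(k) = 1 * (k-4) (k+7/3) / [(k+2/5) (k+1)] - poly over poly, x = 1 from leading terms; C = -6 at k = 0.


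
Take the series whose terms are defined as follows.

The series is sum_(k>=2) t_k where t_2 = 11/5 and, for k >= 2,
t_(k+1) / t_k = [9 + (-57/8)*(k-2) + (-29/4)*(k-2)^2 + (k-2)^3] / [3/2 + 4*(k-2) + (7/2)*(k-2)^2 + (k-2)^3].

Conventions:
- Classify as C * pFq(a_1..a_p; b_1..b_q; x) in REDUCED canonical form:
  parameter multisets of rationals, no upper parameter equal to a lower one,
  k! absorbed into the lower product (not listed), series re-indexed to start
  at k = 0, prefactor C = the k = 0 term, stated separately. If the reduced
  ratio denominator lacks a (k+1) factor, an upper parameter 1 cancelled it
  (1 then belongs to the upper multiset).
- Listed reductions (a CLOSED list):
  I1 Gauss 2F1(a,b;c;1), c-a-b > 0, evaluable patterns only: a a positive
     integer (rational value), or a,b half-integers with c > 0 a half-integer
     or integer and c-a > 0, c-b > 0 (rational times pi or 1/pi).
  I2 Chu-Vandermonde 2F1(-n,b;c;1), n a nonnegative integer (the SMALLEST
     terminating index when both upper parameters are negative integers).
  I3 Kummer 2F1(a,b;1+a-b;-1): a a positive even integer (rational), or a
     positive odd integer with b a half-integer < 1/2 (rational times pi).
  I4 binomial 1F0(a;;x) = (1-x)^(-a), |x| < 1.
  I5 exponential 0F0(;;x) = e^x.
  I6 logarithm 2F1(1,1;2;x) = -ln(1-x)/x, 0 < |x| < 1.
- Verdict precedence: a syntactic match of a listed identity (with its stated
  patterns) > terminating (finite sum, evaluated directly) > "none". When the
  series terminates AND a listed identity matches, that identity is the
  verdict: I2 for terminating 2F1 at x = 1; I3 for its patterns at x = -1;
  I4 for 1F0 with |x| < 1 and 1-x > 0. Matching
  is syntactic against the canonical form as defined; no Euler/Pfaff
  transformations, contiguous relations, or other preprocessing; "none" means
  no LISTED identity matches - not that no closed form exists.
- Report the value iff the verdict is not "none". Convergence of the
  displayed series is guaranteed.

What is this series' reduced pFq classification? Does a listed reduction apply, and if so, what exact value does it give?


x = 1 here; the reduced form reads 2F1, upper {-8, -3/4}, lower {1}, C = 11/5. Verdict: Chu-Vandermonde (I2) applies (terminating 2F1 at x = 1 with n = 8, b = -3/4, c = 1). Value: 103268781/8388608.

First insight: from the first term 11/5: the expanded ratio factors over Q; C = 11/5, roots give parameters.
Adjacent-term ratio: r(k) = 1 * (k-8) (k-3/4) / [(k+1) (k+1)] - rational; roots negated = parameters, x = 1, C = 11/5.


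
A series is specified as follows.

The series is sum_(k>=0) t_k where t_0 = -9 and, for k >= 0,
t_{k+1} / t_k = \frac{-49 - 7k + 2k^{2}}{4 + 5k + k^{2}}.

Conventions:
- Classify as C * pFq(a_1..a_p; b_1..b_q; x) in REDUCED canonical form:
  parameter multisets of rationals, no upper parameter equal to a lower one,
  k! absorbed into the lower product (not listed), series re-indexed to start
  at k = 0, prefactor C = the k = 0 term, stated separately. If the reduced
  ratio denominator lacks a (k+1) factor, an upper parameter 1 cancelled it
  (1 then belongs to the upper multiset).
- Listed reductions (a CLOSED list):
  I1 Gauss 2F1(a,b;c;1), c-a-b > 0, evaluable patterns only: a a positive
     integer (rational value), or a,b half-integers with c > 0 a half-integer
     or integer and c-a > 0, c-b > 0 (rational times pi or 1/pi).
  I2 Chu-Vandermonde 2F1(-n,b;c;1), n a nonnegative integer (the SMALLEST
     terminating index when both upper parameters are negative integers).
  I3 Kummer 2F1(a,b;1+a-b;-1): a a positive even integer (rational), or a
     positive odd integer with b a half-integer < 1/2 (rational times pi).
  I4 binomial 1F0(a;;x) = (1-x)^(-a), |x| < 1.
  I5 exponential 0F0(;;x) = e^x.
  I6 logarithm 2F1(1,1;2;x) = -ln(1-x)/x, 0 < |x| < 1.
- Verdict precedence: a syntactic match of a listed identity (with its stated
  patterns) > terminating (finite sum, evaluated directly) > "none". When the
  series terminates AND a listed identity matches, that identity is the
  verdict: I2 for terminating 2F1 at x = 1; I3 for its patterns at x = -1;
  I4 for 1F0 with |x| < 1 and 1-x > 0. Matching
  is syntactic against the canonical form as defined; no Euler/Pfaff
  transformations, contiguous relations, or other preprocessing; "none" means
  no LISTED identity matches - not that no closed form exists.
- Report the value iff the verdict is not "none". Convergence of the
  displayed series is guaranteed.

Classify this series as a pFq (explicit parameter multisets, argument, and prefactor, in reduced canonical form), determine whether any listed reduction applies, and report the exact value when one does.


Structural cue: with t_0 = -9, factor the ratio over Q (C = -9, x = 2): negated roots = parameters.
Term ratio: r(k) = 2 * (k-7) (k+\frac{7}{2}) / [(k+4) (k+1)] - rational in k. x = 2; t_0 = -9; negate the roots.

At argument 2: a 2F1 with upper {-7, \frac{7}{2}}, lower {4}, scaled by C = -9. Verdict: terminating (-7 upstairs). 8 nonzero terms in all; added directly. Sum: \frac{2457}{640}.


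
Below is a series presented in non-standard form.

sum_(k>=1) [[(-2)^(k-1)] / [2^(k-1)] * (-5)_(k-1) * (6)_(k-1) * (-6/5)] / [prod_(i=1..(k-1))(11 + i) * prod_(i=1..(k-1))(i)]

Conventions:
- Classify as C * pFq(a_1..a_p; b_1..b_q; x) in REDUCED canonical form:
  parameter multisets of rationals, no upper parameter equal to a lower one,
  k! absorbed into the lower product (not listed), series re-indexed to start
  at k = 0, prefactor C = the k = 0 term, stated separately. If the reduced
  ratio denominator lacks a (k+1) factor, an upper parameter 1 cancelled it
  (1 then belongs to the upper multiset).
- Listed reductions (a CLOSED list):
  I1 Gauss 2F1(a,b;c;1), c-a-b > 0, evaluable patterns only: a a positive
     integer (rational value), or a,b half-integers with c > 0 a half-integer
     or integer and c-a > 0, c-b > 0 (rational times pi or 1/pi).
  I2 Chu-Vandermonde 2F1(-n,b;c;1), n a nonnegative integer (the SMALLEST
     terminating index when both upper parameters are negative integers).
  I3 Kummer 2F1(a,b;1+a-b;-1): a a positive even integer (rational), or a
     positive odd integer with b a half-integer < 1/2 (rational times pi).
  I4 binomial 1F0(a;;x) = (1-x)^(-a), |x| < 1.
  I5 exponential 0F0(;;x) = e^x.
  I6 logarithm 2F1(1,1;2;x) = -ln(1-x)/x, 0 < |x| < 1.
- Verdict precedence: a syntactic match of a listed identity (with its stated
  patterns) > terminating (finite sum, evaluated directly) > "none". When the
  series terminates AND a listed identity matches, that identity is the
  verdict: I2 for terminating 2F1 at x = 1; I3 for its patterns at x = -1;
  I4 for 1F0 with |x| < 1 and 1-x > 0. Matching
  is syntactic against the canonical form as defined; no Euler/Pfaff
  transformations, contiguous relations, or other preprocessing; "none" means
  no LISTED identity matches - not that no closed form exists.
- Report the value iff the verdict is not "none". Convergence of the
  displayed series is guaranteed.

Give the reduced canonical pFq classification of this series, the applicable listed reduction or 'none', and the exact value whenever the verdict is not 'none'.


x = -1 here; the reduced form reads 2F1, upper {-5, 6}, lower {12}, C = -6/5. Verdict: Kummer (I3) fires (x = -1; c = 12 equals 1+a-b for upper {-5, 6}: listed pattern). Exact value: -99/10.

Key observation: t_0 = -6/5 here, and the two k-th powers (C = -6/5, x = -1) combine into one argument.
Step ratio: r(k) = (-1) * (k-5) (k+6) / [(k+12) (k+1)] ; factor over Q: parameters, x = (-1), and C = -6/5.


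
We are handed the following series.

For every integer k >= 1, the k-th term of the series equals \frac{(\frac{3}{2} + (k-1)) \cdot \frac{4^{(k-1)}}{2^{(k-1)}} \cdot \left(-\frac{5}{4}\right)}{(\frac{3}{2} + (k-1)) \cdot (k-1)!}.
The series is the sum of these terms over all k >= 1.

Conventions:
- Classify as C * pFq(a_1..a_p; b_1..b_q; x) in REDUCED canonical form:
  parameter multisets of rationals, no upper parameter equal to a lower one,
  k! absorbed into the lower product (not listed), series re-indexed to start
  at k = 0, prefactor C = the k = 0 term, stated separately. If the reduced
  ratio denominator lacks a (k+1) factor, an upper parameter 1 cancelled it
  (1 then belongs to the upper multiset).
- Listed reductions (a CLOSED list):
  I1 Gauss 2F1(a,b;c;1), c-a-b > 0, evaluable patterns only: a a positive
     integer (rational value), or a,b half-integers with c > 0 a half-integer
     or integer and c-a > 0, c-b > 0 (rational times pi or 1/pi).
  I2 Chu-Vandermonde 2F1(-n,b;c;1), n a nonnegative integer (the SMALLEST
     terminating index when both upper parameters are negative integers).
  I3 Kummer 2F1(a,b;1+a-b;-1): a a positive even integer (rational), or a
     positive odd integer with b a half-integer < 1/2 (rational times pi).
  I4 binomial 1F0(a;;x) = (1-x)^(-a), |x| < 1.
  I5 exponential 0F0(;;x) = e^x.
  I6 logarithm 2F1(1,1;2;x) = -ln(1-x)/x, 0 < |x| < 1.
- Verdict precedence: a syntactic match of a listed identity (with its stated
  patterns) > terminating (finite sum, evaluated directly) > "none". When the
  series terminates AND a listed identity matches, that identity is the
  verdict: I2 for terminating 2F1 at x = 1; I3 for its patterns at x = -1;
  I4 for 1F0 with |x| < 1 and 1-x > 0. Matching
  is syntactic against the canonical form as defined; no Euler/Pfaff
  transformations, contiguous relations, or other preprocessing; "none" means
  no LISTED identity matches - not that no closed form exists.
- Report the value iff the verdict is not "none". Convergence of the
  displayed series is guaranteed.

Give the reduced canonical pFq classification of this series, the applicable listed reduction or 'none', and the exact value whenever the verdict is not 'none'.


Classification (C = -\frac{5}{4}): 0F0 with upper {-}, lower {-}, argument x = 2. Verdict: exponential (I5) matches (the 0F0 exponential series at x = 2). Value: \left(-\frac{5}{4}\right) \cdot e^{2}.

Key step: t_0 = -\frac{5}{4} here, and the two k-th powers (C = -5/4) combine into one argument.
Ratio: r(k) = 2 * 1 / [(k+1)] - rational in k. x = 2; t_0 = -\frac{5}{4}; negate the roots.


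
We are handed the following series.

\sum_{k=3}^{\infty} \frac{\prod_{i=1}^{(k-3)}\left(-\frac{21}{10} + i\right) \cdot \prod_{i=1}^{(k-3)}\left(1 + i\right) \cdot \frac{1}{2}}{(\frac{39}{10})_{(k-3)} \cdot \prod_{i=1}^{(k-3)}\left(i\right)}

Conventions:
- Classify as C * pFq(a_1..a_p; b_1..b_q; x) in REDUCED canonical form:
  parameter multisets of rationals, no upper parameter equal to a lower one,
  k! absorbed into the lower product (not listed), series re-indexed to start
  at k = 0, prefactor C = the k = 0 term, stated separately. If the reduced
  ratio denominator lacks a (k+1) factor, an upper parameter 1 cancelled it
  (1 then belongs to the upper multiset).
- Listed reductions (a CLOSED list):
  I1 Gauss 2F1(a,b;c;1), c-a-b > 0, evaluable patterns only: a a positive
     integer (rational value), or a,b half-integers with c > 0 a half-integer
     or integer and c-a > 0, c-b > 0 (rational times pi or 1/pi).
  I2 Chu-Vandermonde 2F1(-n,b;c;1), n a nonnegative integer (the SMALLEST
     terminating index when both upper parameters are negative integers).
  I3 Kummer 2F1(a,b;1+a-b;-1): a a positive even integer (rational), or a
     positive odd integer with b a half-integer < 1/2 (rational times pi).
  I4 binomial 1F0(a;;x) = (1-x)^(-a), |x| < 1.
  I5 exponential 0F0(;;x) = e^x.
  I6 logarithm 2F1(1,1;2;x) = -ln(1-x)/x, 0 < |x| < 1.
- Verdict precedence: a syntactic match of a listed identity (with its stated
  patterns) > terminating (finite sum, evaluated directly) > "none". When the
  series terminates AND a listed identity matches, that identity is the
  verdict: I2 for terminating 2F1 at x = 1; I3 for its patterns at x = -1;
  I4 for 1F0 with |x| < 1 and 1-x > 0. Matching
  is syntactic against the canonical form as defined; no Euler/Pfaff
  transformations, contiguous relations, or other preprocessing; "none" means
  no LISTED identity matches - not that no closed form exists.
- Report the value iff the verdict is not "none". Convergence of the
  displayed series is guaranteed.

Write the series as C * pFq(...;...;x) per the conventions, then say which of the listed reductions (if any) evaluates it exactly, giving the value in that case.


With C = \frac{1}{2}: the canonical form is 2F1(-\frac{11}{10}, 2; \frac{39}{10}; 1). Verdict: the Gauss summation I1 applies (x = 1: the Gamma ratio telescopes since c-a-b = 3 > 0 and a = 2 in Z>0). Exact value: \frac{551}{2400}.

The tell: with t_0 = \frac{1}{2}, the running product (C = 1/2, x = 1) telescopes to a rising factorial.
Adjacent-term ratio: r(k) = 1 * (k-\frac{11}{10}) (k+2) / [(k+\frac{39}{10}) (k+1)] - poly over poly, x = 1 from leading terms; C = \frac{1}{2} at k = 0.


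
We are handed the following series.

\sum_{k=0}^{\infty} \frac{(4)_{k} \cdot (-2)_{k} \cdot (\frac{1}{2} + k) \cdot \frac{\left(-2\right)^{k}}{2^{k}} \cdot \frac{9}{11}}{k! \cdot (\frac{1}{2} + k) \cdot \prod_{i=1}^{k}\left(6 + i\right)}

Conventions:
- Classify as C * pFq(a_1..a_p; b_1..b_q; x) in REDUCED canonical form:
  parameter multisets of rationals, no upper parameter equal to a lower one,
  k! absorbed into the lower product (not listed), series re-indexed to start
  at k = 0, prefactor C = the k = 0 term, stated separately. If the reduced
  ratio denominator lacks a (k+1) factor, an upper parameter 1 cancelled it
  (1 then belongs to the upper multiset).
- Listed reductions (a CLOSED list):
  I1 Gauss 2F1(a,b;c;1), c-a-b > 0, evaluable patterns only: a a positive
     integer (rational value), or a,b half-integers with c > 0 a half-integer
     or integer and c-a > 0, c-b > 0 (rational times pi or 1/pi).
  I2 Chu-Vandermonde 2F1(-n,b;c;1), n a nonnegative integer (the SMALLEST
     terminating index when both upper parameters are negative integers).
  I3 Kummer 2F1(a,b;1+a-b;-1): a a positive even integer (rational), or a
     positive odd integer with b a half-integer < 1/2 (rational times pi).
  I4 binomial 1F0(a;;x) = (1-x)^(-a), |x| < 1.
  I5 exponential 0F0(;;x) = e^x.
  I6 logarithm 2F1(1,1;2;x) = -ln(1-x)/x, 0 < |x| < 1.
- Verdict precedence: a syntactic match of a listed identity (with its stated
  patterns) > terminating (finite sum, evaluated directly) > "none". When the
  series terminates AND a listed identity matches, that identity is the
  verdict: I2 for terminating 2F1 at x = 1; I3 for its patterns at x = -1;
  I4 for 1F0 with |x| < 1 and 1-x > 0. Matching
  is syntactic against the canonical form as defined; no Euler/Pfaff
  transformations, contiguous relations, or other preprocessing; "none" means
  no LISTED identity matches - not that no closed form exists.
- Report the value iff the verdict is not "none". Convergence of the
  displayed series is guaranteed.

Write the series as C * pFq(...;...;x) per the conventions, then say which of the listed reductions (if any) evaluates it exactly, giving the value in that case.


Reduced: x = -1, 2F1, upper = {-2, 4}, lower = {7}, C = \frac{9}{11}. Verdict: the Kummer evaluation I3 applies (x = -1; c = 7 equals 1+a-b for upper {-2, 4}: listed pattern). Hence: \frac{45}{22}.

Structural cue: with t_0 = \frac{9}{11}, the two k-th powers (C = 9/11, x = -1) combine into one argument.
Ratio: r(k) = -1 * (k-2) (k+4) / [(k+7) (k+1)] ; factor over Q: parameters, x = -1, and C = \frac{9}{11}.


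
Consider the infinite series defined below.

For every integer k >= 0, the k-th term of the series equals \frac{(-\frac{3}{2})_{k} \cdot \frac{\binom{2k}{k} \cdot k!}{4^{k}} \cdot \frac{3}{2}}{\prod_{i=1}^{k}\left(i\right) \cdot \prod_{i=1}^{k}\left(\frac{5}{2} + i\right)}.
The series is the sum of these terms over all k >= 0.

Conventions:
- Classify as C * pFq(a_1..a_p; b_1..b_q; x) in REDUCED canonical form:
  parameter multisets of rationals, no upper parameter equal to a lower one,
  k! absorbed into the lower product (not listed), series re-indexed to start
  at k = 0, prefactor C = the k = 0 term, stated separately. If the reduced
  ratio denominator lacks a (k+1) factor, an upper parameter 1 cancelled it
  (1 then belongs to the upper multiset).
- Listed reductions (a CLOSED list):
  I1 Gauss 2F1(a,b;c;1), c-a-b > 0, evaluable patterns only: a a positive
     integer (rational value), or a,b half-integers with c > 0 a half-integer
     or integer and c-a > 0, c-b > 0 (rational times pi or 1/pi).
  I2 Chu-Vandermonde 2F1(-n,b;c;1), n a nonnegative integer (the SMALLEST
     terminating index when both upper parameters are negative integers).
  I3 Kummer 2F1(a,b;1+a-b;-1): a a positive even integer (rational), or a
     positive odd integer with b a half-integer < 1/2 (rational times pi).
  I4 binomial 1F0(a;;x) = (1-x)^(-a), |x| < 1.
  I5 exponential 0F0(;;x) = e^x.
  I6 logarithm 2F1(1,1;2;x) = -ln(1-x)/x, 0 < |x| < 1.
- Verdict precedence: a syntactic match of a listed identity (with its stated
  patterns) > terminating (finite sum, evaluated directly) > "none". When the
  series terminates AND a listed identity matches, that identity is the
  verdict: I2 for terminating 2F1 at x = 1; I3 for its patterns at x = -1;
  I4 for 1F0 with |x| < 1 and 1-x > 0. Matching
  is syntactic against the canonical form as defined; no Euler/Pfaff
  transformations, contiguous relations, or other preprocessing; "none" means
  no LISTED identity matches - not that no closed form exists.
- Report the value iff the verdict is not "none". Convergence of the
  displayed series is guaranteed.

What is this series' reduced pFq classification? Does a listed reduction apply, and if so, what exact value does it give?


With C = \frac{3}{2}: the canonical form is 2F1(-\frac{3}{2}, \frac{1}{2}; \frac{7}{2}; 1). Verdict (x = 1): Gauss's theorem I1 (half-integer case) applies (x = 1; upper {-\frac{3}{2}, \frac{1}{2}} half-integers, c = \frac{7}{2} in the evaluable pattern). Its exact value is \frac{1575}{4096} \cdot \pi.

Key observation: with t_0 = \frac{3}{2}, the lower running product (prefactor 3/2) is a rising factorial.
Adjacent-term ratio: r(k) = 1 * (k-\frac{3}{2}) (k+\frac{1}{2}) / [(k+\frac{7}{2}) (k+1)] - rational in k, leading ratio 1; with t_0 = \frac{3}{2}, classification follows.


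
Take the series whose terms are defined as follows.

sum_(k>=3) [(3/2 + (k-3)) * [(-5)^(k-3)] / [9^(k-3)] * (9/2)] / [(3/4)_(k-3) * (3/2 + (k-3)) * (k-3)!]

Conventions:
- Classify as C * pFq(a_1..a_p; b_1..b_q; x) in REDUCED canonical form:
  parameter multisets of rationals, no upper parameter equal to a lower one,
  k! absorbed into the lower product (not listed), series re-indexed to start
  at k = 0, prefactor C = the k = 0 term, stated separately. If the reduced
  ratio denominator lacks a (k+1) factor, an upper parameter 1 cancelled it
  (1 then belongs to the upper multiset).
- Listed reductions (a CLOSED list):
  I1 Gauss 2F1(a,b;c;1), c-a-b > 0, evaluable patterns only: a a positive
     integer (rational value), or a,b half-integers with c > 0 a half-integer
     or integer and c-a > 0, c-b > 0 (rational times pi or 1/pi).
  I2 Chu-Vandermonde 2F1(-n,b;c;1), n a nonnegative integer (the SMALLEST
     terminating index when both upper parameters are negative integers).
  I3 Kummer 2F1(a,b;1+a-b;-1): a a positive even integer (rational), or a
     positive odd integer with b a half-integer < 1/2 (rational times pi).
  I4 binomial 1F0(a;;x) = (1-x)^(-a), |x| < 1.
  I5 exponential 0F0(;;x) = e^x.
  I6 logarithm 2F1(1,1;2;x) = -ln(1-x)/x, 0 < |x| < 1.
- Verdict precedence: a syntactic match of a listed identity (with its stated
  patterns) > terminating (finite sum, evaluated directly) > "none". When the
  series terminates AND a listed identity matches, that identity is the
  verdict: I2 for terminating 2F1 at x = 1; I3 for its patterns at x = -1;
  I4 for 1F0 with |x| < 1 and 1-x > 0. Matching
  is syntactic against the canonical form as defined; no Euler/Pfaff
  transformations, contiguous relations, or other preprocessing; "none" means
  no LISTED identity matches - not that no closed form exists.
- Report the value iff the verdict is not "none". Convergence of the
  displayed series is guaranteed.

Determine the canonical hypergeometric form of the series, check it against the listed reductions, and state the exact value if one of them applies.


The series (x = -5/9) is 0F1: upper {-}, lower {3/4}, prefactor 9/2. Verdict: no listed reduction: x = -5/9 and upper {-} fail every I1-I6 pattern.

First insight: x = (-5/9) and the factor k + 3/2 cancels (top and bottom), leaving prefactor 9/2.
Consecutive-term ratio: r(k) = (-5/9) * 1 / [(k+3/4) (k+1)] - rational; roots negated = parameters, x = (-5/9), C = 9/2.


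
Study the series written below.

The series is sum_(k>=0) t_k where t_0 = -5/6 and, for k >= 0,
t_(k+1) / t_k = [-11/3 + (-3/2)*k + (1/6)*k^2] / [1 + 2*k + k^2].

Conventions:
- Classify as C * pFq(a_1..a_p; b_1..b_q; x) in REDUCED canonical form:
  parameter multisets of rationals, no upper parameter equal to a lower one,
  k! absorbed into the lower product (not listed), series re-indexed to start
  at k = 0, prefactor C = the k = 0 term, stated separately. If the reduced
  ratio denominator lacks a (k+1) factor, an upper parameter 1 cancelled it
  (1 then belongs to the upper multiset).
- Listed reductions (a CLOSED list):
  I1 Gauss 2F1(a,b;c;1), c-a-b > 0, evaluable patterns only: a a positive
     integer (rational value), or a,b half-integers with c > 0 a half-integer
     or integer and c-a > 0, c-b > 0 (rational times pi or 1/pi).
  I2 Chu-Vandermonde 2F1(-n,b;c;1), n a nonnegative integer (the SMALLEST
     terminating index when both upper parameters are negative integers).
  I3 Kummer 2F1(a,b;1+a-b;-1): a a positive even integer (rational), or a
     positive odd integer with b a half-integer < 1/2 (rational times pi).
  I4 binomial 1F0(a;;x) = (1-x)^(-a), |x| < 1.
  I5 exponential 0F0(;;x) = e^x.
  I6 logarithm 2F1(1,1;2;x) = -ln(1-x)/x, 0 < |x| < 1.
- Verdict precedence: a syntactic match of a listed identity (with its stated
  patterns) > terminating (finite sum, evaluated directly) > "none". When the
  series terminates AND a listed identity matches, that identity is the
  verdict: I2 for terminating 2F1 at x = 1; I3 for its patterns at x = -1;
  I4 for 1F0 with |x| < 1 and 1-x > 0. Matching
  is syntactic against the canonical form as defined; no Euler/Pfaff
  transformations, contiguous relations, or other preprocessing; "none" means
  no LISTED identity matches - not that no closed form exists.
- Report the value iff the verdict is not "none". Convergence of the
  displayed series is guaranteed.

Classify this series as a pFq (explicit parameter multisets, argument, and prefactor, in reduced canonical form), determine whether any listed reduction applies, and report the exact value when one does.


x = 1/6 here; the reduced form reads 2F1, upper {-11, 2}, lower {1}, C = -5/6. Verdict: terminating - the sum ends at index 11 because -11 is a negative integer; exact evaluation follows. Exact value: 48828125/362797056.

Key observation: t_0 being -5/6, roots of the ratio polynomials (prefactor -5/6) are the negated parameters.
Step ratio: r(k) = (1/6) * (k-11) (k+2) / [(k+1) (k+1)] ; factor over Q: parameters, x = (1/6), and C = -5/6.


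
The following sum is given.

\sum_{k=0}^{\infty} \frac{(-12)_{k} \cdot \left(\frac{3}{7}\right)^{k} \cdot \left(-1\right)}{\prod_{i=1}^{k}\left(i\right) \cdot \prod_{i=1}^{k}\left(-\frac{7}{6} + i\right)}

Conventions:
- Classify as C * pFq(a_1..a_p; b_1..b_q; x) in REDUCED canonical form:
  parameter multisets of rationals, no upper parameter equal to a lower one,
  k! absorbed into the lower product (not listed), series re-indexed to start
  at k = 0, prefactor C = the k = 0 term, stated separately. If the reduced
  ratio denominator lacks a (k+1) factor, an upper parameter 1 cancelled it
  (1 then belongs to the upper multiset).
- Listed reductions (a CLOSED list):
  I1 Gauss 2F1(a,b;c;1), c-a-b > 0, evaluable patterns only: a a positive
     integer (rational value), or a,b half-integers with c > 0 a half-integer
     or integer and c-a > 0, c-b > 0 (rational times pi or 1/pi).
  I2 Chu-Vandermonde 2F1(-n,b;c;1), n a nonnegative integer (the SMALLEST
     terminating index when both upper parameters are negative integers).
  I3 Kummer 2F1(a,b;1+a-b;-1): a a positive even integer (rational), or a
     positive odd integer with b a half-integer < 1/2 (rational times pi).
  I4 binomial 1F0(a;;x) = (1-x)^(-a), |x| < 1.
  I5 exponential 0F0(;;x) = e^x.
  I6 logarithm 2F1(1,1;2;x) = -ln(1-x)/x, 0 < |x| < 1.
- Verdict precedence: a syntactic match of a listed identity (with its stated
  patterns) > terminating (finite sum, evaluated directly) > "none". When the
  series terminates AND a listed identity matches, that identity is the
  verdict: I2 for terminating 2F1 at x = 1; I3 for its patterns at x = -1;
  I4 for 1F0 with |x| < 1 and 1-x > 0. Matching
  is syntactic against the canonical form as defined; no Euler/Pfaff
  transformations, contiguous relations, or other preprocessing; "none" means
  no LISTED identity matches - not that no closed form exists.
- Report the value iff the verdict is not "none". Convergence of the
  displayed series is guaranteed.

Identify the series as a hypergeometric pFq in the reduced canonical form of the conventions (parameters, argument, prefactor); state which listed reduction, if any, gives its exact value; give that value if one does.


Prefactor -1, argument \frac{3}{7}: 1F1 with upper {-12} over lower {-\frac{1}{6}}. Verdict: terminating. (-12)_k vanishes past k = 12, leaving a 13-term sum, computed directly. Value: \frac{807206180098049338416296761}{118332740302695614236916375}.

The tell: from the first term -1: the lower running product (prefactor -1) is a rising factorial.
Ratio: r(k) = \frac{3}{7} * (k-12) / [(k-\frac{1}{6}) (k+1)] - rational in k, leading ratio \frac{3}{7}; with t_0 = -1, classification follows.


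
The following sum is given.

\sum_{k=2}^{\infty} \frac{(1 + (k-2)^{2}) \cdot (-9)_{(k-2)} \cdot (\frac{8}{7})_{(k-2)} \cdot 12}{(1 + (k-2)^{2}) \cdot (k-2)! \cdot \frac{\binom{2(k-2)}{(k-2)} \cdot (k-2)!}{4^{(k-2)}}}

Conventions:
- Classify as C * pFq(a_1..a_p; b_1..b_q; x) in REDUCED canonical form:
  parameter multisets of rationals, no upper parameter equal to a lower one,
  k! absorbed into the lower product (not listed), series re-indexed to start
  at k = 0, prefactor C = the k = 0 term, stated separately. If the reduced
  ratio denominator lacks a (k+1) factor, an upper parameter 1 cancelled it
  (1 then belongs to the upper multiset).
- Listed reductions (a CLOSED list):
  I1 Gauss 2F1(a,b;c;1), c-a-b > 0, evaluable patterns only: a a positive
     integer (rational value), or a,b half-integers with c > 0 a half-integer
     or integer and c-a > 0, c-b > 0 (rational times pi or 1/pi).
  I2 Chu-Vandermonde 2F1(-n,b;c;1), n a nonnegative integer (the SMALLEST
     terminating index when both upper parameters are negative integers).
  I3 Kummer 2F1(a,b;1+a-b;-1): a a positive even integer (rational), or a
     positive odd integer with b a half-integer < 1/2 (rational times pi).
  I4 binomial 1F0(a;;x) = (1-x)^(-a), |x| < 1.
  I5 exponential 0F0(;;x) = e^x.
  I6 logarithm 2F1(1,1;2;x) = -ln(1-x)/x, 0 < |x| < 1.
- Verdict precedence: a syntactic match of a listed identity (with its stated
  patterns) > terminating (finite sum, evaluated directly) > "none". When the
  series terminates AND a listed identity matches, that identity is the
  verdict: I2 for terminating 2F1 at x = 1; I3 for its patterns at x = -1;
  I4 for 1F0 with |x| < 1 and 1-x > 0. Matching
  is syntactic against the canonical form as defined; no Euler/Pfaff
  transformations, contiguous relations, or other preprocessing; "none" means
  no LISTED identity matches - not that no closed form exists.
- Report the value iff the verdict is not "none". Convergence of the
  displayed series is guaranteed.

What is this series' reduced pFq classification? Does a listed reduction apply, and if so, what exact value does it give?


x = 1 here; the reduced form reads 2F1, upper {-9, \frac{8}{7}}, lower {\frac{1}{2}}, C = 12. Verdict at x = 1: Vandermonde's identity (I2) matches (terminating 2F1 at x = 1 with n = 9, b = 8/7, c = \frac{1}{2}). Sum: -\frac{29961239460}{62427030029}.

Key observation: t_0 being 12, k^2 + 1 divides numerator and denominator alike; prefactor 12 after cancelling.
Ratio: r(k) = 1 * (k-9) (k+\frac{8}{7}) / [(k+\frac{1}{2}) (k+1)] - rational in k. x = 1; t_0 = 12; negate the roots.


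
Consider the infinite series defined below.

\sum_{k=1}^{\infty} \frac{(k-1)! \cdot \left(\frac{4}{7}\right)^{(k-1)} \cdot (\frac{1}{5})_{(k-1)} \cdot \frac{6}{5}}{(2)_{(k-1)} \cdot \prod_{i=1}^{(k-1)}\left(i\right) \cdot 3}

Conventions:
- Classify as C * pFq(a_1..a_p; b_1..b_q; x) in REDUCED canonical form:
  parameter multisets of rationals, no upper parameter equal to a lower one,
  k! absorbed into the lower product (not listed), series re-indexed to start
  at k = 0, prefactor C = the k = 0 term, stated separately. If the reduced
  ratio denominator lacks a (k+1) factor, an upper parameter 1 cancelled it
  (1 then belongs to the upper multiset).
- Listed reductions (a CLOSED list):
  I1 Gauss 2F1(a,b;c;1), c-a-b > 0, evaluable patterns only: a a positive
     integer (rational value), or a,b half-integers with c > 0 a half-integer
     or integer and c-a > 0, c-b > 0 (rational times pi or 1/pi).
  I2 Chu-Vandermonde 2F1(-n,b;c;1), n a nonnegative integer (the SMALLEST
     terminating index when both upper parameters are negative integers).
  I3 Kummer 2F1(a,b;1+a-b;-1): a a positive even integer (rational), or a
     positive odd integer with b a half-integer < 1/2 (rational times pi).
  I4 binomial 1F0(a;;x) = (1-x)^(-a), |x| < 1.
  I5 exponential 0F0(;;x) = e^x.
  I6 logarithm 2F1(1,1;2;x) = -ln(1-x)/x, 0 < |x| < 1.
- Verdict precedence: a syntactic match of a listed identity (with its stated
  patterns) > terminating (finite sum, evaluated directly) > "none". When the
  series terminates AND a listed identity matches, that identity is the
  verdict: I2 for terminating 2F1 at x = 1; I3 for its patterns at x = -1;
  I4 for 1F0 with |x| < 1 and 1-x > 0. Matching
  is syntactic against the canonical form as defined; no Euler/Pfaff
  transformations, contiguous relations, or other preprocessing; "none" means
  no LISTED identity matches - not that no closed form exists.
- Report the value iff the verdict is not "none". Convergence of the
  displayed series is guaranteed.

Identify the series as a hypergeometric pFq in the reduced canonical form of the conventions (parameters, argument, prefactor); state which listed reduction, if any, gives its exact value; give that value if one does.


Canonical form: C = \frac{2}{5} times 2F1 with upper {\frac{1}{5}, 1}, lower {2}, x = \frac{4}{7}. Verdict: none - at argument \frac{4}{7} the multisets {\frac{1}{5}, 1} ; {2} match no listed identity.

Key observation: from the first term \frac{2}{5}: the constant factors (C = 2/5, x = 4/7) combine into one prefactor.
Step ratio: r(k) = \frac{4}{7} * (k+\frac{1}{5}) (k+1) / [(k+2) (k+1)] ; factor over Q: parameters, x = \frac{4}{7}, and C = \frac{2}{5}.


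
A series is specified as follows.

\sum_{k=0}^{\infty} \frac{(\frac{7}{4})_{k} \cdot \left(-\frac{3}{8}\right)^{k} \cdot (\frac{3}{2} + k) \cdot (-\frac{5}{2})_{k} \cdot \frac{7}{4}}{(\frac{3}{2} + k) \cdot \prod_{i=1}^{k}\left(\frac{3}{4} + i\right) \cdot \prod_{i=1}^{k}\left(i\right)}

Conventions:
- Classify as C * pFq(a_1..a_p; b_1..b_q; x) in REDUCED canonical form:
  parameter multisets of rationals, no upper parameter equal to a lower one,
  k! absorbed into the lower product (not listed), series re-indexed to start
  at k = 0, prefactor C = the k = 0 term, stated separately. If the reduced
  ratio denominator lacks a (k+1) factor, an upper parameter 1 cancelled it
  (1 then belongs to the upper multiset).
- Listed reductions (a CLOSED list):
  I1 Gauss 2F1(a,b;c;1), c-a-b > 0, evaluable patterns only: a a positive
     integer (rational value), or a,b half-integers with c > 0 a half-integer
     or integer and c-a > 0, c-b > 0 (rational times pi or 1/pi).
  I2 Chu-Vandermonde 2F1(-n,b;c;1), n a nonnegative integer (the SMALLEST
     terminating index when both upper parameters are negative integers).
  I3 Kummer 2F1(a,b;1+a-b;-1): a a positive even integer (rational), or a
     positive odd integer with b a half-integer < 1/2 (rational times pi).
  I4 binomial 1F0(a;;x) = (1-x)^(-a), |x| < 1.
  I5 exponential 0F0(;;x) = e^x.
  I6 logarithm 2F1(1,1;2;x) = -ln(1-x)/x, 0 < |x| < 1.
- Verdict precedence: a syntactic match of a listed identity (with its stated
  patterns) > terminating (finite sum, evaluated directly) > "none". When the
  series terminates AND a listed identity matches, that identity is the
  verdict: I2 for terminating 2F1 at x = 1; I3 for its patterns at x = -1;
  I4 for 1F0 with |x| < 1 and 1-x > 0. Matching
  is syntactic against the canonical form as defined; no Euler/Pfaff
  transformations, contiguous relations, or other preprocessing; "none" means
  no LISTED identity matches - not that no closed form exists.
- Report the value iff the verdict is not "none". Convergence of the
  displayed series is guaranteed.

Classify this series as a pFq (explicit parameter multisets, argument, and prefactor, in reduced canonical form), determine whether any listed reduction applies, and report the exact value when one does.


x = -\frac{3}{8} here; the reduced form reads 1F0, upper {-\frac{5}{2}}, lower {-}, C = \frac{7}{4}. Verdict: the binomial series (I4) applies (the 1F0 binomial series: exponent 5/2, x = -\frac{3}{8}). Value: \frac{7}{4} \cdot \left(\frac{11}{8}\right)^{\frac{5}{2}}.

Key step: x = -\frac{3}{8} and the parameter 7/4 appears in both the upper and lower lists and cancels (alongside the other common factor).
Consecutive-term ratio: r(k) = -\frac{3}{8} * (k-\frac{5}{2}) / [(k+1)] - rational; roots negated = parameters, x = -\frac{3}{8}, C = \frac{7}{4}.


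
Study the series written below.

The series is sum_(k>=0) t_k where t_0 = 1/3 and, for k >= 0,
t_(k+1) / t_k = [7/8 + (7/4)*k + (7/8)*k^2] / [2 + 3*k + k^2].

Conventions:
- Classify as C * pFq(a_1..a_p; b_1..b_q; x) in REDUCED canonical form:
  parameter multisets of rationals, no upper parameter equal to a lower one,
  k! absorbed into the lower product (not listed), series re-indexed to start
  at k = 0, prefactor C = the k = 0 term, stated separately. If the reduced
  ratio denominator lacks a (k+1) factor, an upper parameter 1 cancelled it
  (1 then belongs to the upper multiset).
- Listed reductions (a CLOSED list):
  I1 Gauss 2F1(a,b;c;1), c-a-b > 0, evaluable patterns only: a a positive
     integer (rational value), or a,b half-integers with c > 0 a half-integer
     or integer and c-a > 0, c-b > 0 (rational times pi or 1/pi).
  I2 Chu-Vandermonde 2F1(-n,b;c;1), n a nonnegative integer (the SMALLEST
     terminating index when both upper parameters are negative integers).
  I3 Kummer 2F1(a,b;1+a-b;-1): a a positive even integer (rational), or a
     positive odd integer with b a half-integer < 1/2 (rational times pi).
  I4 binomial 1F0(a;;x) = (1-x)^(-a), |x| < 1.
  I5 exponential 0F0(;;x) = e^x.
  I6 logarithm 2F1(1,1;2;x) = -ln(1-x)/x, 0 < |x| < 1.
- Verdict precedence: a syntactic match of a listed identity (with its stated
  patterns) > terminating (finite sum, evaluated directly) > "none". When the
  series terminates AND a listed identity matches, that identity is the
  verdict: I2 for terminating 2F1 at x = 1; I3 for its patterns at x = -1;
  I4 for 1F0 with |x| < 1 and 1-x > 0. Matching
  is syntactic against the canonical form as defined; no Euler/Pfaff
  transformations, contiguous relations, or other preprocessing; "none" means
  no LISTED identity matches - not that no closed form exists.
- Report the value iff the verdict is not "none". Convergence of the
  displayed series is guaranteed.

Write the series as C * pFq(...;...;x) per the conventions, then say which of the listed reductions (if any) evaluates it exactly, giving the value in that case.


Prefactor 1/3, argument 7/8: 2F1 with upper {1, 1} over lower {2}. Verdict at x = 7/8: logarithm (I6) matches (the logarithm: parameters (1,1;2), x = 7/8). Value: (-8/21) * ln(1/8).

First insight: with t_0 = 1/3, roots of the ratio polynomials (C = 1/3) are the negated parameters.
Ratio: r(k) = (7/8) * (k+1) (k+1) / [(k+2) (k+1)] - rational in k, leading ratio (7/8); with t_0 = 1/3, classification follows.
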